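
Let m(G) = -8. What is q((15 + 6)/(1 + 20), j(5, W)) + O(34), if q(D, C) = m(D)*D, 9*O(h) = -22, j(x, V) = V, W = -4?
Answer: -94/9 ≈ -10.444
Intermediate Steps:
O(h) = -22/9 (O(h) = (⅑)*(-22) = -22/9)
q(D, C) = -8*D
q((15 + 6)/(1 + 20), j(5, W)) + O(34) = -8*(15 + 6)/(1 + 20) - 22/9 = -168/21 - 22/9 = -8*1 - 22/9 = -8 - 22/9 = -94/9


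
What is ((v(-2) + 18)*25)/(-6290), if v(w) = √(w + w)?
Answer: -45/629 - 5*I/629 ≈ -0.071542 - 0.0079491*I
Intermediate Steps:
v(w) = √2*√w (v(w) = √(2*w) = √2*√w)
((v(-2) + 18)*25)/(-6290) = ((√2*√(-2) + 18)*25)/(-6290) = ((√2*(I*√2) + 18)*25)*(-1/6290) = ((2*I + 18)*25)*(-1/6290) = ((18 + 2*I)*25)*(-1/6290) = (450 + 50*I)*(-1/6290) = -45/629 - 5*I/629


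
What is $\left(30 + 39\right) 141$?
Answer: $9729$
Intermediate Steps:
$\left(30 + 39\right) 141 = 69 \cdot 141 = 9729$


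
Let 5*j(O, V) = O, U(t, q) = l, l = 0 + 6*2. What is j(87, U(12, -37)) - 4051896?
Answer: -20259393/5 ≈ -4.0519e+6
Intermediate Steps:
l = 12 (l = 0 + 12 = 12)
U(t, q) = 12
j(O, V) = O/5
j(87, U(12, -37)) - 4051896 = (1/5)*87 - 4051896 = 87/5 - 4051896 = -20259393/5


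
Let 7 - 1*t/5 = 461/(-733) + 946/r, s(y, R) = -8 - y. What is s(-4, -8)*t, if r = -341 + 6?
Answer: -10266952/49111 ≈ -209.06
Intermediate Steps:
r = -335
t = 2566738/49111 (t = 35 - 5*(461/(-733) + 946/(-335)) = 35 - 5*(461*(-1/733) + 946*(-1/335)) = 35 - 5*(-461/733 - 946/335) = 35 - 5*(-847853/245555) = 35 + 847853/49111 = 2566738/49111 ≈ 52.264)
s(-4, -8)*t = (-8 - 1*(-4))*(2566738/49111) = (-8 + 4)*(2566738/49111) = -4*2566738/49111 = -10266952/49111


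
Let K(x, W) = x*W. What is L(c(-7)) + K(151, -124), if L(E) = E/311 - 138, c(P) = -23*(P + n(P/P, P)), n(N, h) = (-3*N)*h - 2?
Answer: -5866358/311 ≈ -18863.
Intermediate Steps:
K(x, W) = W*x
n(N, h) = -2 - 3*N*h (n(N, h) = -3*N*h - 2 = -2 - 3*N*h)
c(P) = 46 + 46*P (c(P) = -23*(P + (-2 - 3*P/P*P)) = -23*(P + (-2 - 3*1*P)) = -23*(P + (-2 - 3*P)) = -23*(-2 - 2*P) = 46 + 46*P)
L(E) = -138 + E/311 (L(E) = E*(1/311) - 138 = E/311 - 138 = -138 + E/311)
L(c(-7)) + K(151, -124) = (-138 + (46 + 46*(-7))/311) - 124*151 = (-138 + (46 - 322)/311) - 18724 = (-138 + (1/311)*(-276)) - 18724 = (-138 - 276/311) - 18724 = -43194/311 - 18724 = -5866358/311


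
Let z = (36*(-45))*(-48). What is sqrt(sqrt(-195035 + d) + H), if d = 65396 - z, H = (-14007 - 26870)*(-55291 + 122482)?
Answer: sqrt(-2746566507 + I*sqrt(207399)) ≈ 0.e-3 + 52408.0*I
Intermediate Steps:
z = 77760 (z = -1620*(-48) = 77760)
H = -2746566507 (H = -40877*67191 = -2746566507)
d = -12364 (d = 65396 - 1*77760 = 65396 - 77760 = -12364)
sqrt(sqrt(-195035 + d) + H) = sqrt(sqrt(-195035 - 12364) - 2746566507) = sqrt(sqrt(-207399) - 2746566507) = sqrt(I*sqrt(207399) - 2746566507) = sqrt(-2746566507 + I*sqrt(207399))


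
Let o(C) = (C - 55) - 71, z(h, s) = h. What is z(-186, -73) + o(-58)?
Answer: -370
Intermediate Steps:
o(C) = -126 + C (o(C) = (-55 + C) - 71 = -126 + C)
z(-186, -73) + o(-58) = -186 + (-126 - 58) = -186 - 184 = -370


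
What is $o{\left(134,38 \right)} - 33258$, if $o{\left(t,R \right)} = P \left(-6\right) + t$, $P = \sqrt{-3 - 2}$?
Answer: $-33124 - 6 i \sqrt{5} \approx -33124.0 - 13.416 i$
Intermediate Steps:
$P = i \sqrt{5}$ ($P = \sqrt{-5} = i \sqrt{5} \approx 2.2361 i$)
$o{\left(t,R \right)} = t - 6 i \sqrt{5}$ ($o{\left(t,R \right)} = i \sqrt{5} \left(-6\right) + t = - 6 i \sqrt{5} + t = t - 6 i \sqrt{5}$)
$o{\left(134,38 \right)} - 33258 = \left(134 - 6 i \sqrt{5}\right) - 33258 = -33124 - 6 i \sqrt{5}$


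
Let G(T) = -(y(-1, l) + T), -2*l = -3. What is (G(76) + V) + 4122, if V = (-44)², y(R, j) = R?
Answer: 5983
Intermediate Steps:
l = 3/2 (l = -½*(-3) = 3/2 ≈ 1.5000)
G(T) = 1 - T (G(T) = -(-1 + T) = 1 - T)
V = 1936
(G(76) + V) + 4122 = ((1 - 1*76) + 1936) + 4122 = ((1 - 76) + 1936) + 4122 = (-75 + 1936) + 4122 = 1861 + 4122 = 5983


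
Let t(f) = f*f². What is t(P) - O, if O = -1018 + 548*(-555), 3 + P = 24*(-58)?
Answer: -2714399717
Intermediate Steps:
P = -1395 (P = -3 + 24*(-58) = -3 - 1392 = -1395)
O = -305158 (O = -1018 - 304140 = -305158)
t(f) = f³
t(P) - O = (-1395)³ - 1*(-305158) = -2714704875 + 305158 = -2714399717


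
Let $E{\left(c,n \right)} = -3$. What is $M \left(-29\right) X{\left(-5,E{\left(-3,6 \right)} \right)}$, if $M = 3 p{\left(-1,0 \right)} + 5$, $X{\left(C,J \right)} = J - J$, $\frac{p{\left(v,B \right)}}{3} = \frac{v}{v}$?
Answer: $0$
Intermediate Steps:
$p{\left(v,B \right)} = 3$ ($p{\left(v,B \right)} = 3 \frac{v}{v} = 3 \cdot 1 = 3$)
$X{\left(C,J \right)} = 0$
$M = 14$ ($M = 3 \cdot 3 + 5 = 9 + 5 = 14$)
$M \left(-29\right) X{\left(-5,E{\left(-3,6 \right)} \right)} = 14 \left(-29\right) 0 = \left(-406\right) 0 = 0$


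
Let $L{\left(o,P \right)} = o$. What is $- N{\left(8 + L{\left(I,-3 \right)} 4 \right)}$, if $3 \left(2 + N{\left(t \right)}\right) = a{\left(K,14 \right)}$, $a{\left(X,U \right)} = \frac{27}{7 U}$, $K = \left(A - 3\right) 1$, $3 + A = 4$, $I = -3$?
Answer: $\frac{187}{98} \approx 1.9082$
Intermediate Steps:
$A = 1$ ($A = -3 + 4 = 1$)
$K = -2$ ($K = \left(1 - 3\right) 1 = \left(-2\right) 1 = -2$)
$a{\left(X,U \right)} = \frac{27}{7 U}$ ($a{\left(X,U \right)} = 27 \frac{1}{7 U} = \frac{27}{7 U}$)
$N{\left(t \right)} = - \frac{187}{98}$ ($N{\left(t \right)} = -2 + \frac{\frac{27}{7} \cdot \frac{1}{14}}{3} = -2 + \frac{1}{3} \cdot \frac{27}{98} = -2 + \frac{9}{98} = - \frac{187}{98}$)
$- N{\left(8 + L{\left(I,-3 \right)} 4 \right)} = \left(-1\right) \left(- \frac{187}{98}\right) = \frac{187}{98}$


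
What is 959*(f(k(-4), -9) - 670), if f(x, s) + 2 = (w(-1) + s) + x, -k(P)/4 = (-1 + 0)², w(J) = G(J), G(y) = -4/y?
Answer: -653079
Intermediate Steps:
w(J) = -4/J
k(P) = -4 (k(P) = -4*(-1 + 0)² = -4*(-1)² = -4*1 = -4)
f(x, s) = 2 + s + x (f(x, s) = -2 + ((-4/(-1) + s) + x) = -2 + ((-4*(-1) + s) + x) = -2 + ((4 + s) + x) = -2 + (4 + s + x) = 2 + s + x)
959*(f(k(-4), -9) - 670) = 959*((2 - 9 - 4) - 670) = 959*(-11 - 670) = 959*(-681) = -653079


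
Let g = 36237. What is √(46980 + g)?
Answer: √83217 ≈ 288.47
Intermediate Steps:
√(46980 + g) = √(46980 + 36237) = √83217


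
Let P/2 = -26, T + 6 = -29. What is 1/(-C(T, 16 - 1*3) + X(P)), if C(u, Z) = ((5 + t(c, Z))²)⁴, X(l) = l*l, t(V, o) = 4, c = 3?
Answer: -1/43044017 ≈ -2.3232e-8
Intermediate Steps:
T = -35 (T = -6 - 29 = -35)
P = -52 (P = 2*(-26) = -52)
X(l) = l²
C(u, Z) = 43046721 (C(u, Z) = ((5 + 4)²)⁴ = (9²)⁴ = 81⁴ = 43046721)
1/(-C(T, 16 - 1*3) + X(P)) = 1/(-1*43046721 + (-52)²) = 1/(-43046721 + 2704) = 1/(-43044017) = -1/43044017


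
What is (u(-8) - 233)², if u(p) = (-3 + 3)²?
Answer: 54289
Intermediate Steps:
u(p) = 0 (u(p) = 0² = 0)
(u(-8) - 233)² = (0 - 233)² = (-233)² = 54289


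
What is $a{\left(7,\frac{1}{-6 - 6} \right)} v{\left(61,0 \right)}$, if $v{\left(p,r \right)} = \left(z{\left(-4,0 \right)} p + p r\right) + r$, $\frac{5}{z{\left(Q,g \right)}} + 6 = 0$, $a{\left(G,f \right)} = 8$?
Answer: $- \frac{1220}{3} \approx -406.67$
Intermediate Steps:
$z{\left(Q,g \right)} = - \frac{5}{6}$ ($z{\left(Q,g \right)} = \frac{5}{-6 + 0} = \frac{5}{-6} = 5 \left(- \frac{1}{6}\right) = - \frac{5}{6}$)
$v{\left(p,r \right)} = r - \frac{5 p}{6} + p r$ ($v{\left(p,r \right)} = \left(- \frac{5 p}{6} + p r\right) + r = r - \frac{5 p}{6} + p r$)
$a{\left(7,\frac{1}{-6 - 6} \right)} v{\left(61,0 \right)} = 8 \left(0 - \frac{305}{6} + 61 \cdot 0\right) = 8 \left(0 - \frac{305}{6} + 0\right) = 8 \left(- \frac{305}{6}\right) = - \frac{1220}{3}$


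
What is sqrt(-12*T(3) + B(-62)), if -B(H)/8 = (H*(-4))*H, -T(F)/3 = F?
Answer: 2*sqrt(30779) ≈ 350.88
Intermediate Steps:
T(F) = -3*F
B(H) = 32*H**2 (B(H) = -8*H*(-4)*H = -8*(-4*H)*H = -(-32)*H**2 = 32*H**2)
sqrt(-12*T(3) + B(-62)) = sqrt(-(-36)*3 + 32*(-62)**2) = sqrt(-12*(-9) + 32*3844) = sqrt(108 + 123008) = sqrt(123116) = 2*sqrt(30779)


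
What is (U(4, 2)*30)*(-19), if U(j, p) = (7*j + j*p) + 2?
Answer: -21660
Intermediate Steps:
U(j, p) = 2 + 7*j + j*p
(U(4, 2)*30)*(-19) = ((2 + 7*4 + 4*2)*30)*(-19) = ((2 + 28 + 8)*30)*(-19) = (38*30)*(-19) = 1140*(-19) = -21660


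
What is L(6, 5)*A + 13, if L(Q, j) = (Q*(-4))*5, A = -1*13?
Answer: 1573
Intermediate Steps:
A = -13
L(Q, j) = -20*Q (L(Q, j) = -4*Q*5 = -20*Q)
L(6, 5)*A + 13 = -20*6*(-13) + 13 = -120*(-13) + 13 = 1560 + 13 = 1573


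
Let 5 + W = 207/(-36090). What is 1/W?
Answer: -4010/20073 ≈ -0.19977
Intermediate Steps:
W = -20073/4010 (W = -5 + 207/(-36090) = -5 + 207*(-1/36090) = -5 - 23/4010 = -20073/4010 ≈ -5.0057)
1/W = 1/(-20073/4010) = -4010/20073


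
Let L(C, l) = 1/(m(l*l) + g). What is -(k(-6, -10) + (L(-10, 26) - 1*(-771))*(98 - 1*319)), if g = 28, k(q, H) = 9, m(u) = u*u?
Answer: 77865255749/457004 ≈ 1.7038e+5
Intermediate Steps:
m(u) = u²
L(C, l) = 1/(28 + l⁴) (L(C, l) = 1/((l*l)² + 28) = 1/((l²)² + 28) = 1/(l⁴ + 28) = 1/(28 + l⁴))
-(k(-6, -10) + (L(-10, 26) - 1*(-771))*(98 - 1*319)) = -(9 + (1/(28 + 26⁴) - 1*(-771))*(98 - 1*319)) = -(9 + (1/(28 + 456976) + 771)*(98 - 319)) = -(9 + (1/457004 + 771)*(-221)) = -(9 + (352350085/457004)*(-221)) = -(9 - 77869368785/457004) = -1*(-77865255749/457004) = 77865255749/457004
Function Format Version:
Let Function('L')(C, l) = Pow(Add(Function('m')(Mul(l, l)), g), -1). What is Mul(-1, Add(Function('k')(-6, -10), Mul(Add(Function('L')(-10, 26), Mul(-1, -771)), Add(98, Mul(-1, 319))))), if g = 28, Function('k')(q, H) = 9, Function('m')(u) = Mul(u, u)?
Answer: Rational(77865255749, 457004) ≈ 1.7038e+5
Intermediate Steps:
Function('m')(u) = Pow(u, 2)
Function('L')(C, l) = Pow(Add(28, Pow(l, 4)), -1) (Function('L')(C, l) = Pow(Add(Pow(Mul(l, l), 2), 28), -1) = Pow(Add(Pow(Pow(l, 2), 2), 28), -1) = Pow(Add(Pow(l, 4), 28), -1) = Pow(Add(28, Pow(l, 4)), -1))
Mul(-1, Add(Function('k')(-6, -10), Mul(Add(Function('L')(-10, 26), Mul(-1, -771)), Add(98, Mul(-1, 319))))) = Mul(-1, Add(9, Mul(Add(Pow(Add(28, Pow(26, 4)), -1), Mul(-1, -771)), Add(98, Mul(-1, 319))))) = Mul(-1, Add(9, Mul(Add(Pow(Add(28, 456976), -1), 771), Add(98, -319)))) = Mul(-1, Add(9, Mul(Add(Pow(457004, -1), 771), -221))) = Mul(-1, Add(9, Mul(Add(Rational(1, 457004), 771), -221))) = Mul(-1, Add(9, Mul(Rational(352350085, 457004), -221))) = Mul(-1, Add(9, Rational(-77869368785, 457004))) = Mul(-1, Rational(-77865255749, 457004)) = Rational(77865255749, 457004)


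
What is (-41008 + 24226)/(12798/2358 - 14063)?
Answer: 1099221/920771 ≈ 1.1938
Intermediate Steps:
(-41008 + 24226)/(12798/2358 - 14063) = -16782/(12798*(1/2358) - 14063) = -16782/(711/131 - 14063) = -16782/(-1841542/131) = -16782*(-131/1841542) = 1099221/920771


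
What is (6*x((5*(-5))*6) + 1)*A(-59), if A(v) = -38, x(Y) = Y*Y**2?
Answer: 769499962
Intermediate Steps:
x(Y) = Y**3
(6*x((5*(-5))*6) + 1)*A(-59) = (6*((5*(-5))*6)**3 + 1)*(-38) = (6*(-25*6)**3 + 1)*(-38) = (6*(-150)**3 + 1)*(-38) = (6*(-3375000) + 1)*(-38) = (-20250000 + 1)*(-38) = -20249999*(-38) = 769499962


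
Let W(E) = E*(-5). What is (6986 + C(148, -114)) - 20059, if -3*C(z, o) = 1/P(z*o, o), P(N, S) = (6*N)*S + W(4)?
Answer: -452604045733/34621284 ≈ -13073.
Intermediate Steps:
W(E) = -5*E
P(N, S) = -20 + 6*N*S (P(N, S) = (6*N)*S - 5*4 = 6*N*S - 20 = -20 + 6*N*S)
C(z, o) = -1/(3*(-20 + 6*z*o²)) (C(z, o) = -1/(3*(-20 + 6*(z*o)*o)) = -1/(3*(-20 + 6*(o*z)*o)) = -1/(3*(-20 + 6*z*o²)))
(6986 + C(148, -114)) - 20059 = (6986 - 1/(-60 + 18*148*(-114)²)) - 20059 = (6986 - 1/(-60 + 18*148*12996)) - 20059 = (6986 - 1/(-60 + 34621344)) - 20059 = (6986 - 1/34621284) - 20059 = 241864290023/34621284 - 20059 = -452604045733/34621284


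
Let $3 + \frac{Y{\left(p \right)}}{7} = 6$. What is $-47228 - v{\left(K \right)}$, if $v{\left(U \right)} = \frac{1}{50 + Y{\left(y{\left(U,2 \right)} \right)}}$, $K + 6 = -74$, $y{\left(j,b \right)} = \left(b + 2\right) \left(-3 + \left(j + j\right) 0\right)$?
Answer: $- \frac{3353189}{71} \approx -47228.0$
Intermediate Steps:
$y{\left(j,b \right)} = -6 - 3 b$ ($y{\left(j,b \right)} = \left(2 + b\right) \left(-3 + 2 j 0\right) = \left(2 + b\right) \left(-3 + 0\right) = \left(2 + b\right) \left(-3\right) = -6 - 3 b$)
$K = -80$ ($K = -6 - 74 = -80$)
$Y{\left(p \right)} = 21$ ($Y{\left(p \right)} = -21 + 7 \cdot 6 = -21 + 42 = 21$)
$v{\left(U \right)} = \frac{1}{71}$ ($v{\left(U \right)} = \frac{1}{50 + 21} = \frac{1}{71}$)
$-47228 - v{\left(K \right)} = -47228 - \frac{1}{71} = - \frac{3353189}{71}$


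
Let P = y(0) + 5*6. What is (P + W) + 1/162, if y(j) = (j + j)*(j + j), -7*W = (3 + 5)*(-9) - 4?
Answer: 46339/1134 ≈ 40.863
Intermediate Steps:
W = 76/7 (W = -((3 + 5)*(-9) - 4)/7 = -(8*(-9) - 4)/7 = -(-72 - 4)/7 = -1/7*(-76) = 76/7 ≈ 10.857)
y(j) = 4*j**2 (y(j) = (2*j)*(2*j) = 4*j**2)
P = 30 (P = 4*0**2 + 5*6 = 4*0 + 30 = 0 + 30 = 30)
(P + W) + 1/162 = (30 + 76/7) + 1/162 = 286/7 + 1/162 = 46339/1134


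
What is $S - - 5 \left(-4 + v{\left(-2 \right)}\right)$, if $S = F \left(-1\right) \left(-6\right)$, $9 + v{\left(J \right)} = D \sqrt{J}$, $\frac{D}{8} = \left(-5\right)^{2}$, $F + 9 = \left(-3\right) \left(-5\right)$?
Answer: $-29 + 1000 i \sqrt{2} \approx -29.0 + 1414.2 i$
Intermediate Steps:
$F = 6$ ($F = -9 - -15 = -9 + 15 = 6$)
$D = 200$ ($D = 8 \left(-5\right)^{2} = 8 \cdot 25 = 200$)
$v{\left(J \right)} = -9 + 200 \sqrt{J}$
$S = 36$ ($S = 6 \left(-1\right) \left(-6\right) = \left(-6\right) \left(-6\right) = 36$)
$S - - 5 \left(-4 + v{\left(-2 \right)}\right) = 36 - - 5 \left(-4 - \left(9 - 200 \sqrt{-2}\right)\right) = 36 - - 5 \left(-4 - \left(9 - 200 i \sqrt{2}\right)\right) = 36 - - 5 \left(-13 + 200 i \sqrt{2}\right) = 36 - \left(65 - 1000 i \sqrt{2}\right) = -29 + 1000 i \sqrt{2}$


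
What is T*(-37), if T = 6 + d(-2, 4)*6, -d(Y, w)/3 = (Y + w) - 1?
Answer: 444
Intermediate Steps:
d(Y, w) = 3 - 3*Y - 3*w (d(Y, w) = -3*((Y + w) - 1) = -3*(-1 + Y + w) = 3 - 3*Y - 3*w)
T = -12 (T = 6 + (3 - 3*(-2) - 3*4)*6 = 6 + (3 + 6 - 12)*6 = 6 - 3*6 = 6 - 18 = -12)
T*(-37) = -12*(-37) = 444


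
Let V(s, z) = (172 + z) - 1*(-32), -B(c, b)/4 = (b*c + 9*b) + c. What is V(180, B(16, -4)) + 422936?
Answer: 423476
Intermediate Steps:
B(c, b) = -36*b - 4*c - 4*b*c (B(c, b) = -4*((b*c + 9*b) + c) = -4*((9*b + b*c) + c) = -4*(c + 9*b + b*c) = -36*b - 4*c - 4*b*c)
V(s, z) = 204 + z (V(s, z) = (172 + z) + 32 = 204 + z)
V(180, B(16, -4)) + 422936 = (204 + (-36*(-4) - 4*16 - 4*(-4)*16)) + 422936 = (204 + (144 - 64 + 256)) + 422936 = (204 + 336) + 422936 = 540 + 422936 = 423476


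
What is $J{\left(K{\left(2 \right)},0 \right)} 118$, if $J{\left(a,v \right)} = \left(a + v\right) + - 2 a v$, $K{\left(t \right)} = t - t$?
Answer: $0$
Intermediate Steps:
$K{\left(t \right)} = 0$
$J{\left(a,v \right)} = a + v - 2 a v$ ($J{\left(a,v \right)} = \left(a + v\right) - 2 a v = a + v - 2 a v$)
$J{\left(K{\left(2 \right)},0 \right)} 118 = \left(0 + 0 - 0 \cdot 0\right) 118 = \left(0 + 0 + 0\right) 118 = 0 \cdot 118 = 0$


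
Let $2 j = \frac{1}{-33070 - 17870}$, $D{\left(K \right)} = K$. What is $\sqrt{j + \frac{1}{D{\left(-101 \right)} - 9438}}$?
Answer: $\frac{i \sqrt{3007797130030}}{161972220} \approx 0.010707 i$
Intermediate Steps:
$j = - \frac{1}{101880}$ ($j = \frac{1}{2 \left(-33070 - 17870\right)} = \frac{1}{2 \left(-50940\right)} = \frac{1}{2} \left(- \frac{1}{50940}\right) = - \frac{1}{101880} \approx -9.8155 \cdot 10^{-6}$)
$\sqrt{j + \frac{1}{D{\left(-101 \right)} - 9438}} = \sqrt{- \frac{1}{101880} + \frac{1}{-101 - 9438}} = \sqrt{- \frac{1}{101880} + \frac{1}{-9539}} = \sqrt{- \frac{1}{101880} - \frac{1}{9539}} = \sqrt{- \frac{111419}{971833320}} = \frac{i \sqrt{3007797130030}}{161972220}$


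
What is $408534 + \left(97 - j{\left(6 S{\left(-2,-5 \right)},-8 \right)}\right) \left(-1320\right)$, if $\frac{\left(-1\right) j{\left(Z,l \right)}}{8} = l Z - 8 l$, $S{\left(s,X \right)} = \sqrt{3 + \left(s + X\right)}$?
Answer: $-395346 + 1013760 i \approx -3.9535 \cdot 10^{5} + 1.0138 \cdot 10^{6} i$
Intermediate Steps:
$S{\left(s,X \right)} = \sqrt{3 + X + s}$ ($S{\left(s,X \right)} = \sqrt{3 + \left(X + s\right)} = \sqrt{3 + X + s}$)
$j{\left(Z,l \right)} = 64 l - 8 Z l$ ($j{\left(Z,l \right)} = - 8 \left(l Z - 8 l\right) = - 8 \left(Z l - 8 l\right) = - 8 \left(- 8 l + Z l\right) = 64 l - 8 Z l$)
$408534 + \left(97 - j{\left(6 S{\left(-2,-5 \right)},-8 \right)}\right) \left(-1320\right) = 408534 + \left(97 - 8 \left(-8\right) \left(8 - 6 \sqrt{3 - 5 - 2}\right)\right) \left(-1320\right) = 408534 + \left(97 - 8 \left(-8\right) \left(8 - 6 \sqrt{-4}\right)\right) \left(-1320\right) = 408534 + \left(97 - 8 \left(-8\right) \left(8 - 6 \cdot 2 i\right)\right) \left(-1320\right) = 408534 + \left(97 - 8 \left(-8\right) \left(8 - 12 i\right)\right) \left(-1320\right) = 408534 + \left(97 - \left(-512 + 768 i\right)\right) \left(-1320\right) = 408534 + \left(97 + \left(512 - 768 i\right)\right) \left(-1320\right) = 408534 + \left(609 - 768 i\right) \left(-1320\right) = 408534 - \left(803880 - 1013760 i\right) = -395346 + 1013760 i$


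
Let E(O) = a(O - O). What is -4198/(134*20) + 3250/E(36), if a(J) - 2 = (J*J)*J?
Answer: 2175401/1340 ≈ 1623.4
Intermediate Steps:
a(J) = 2 + J³ (a(J) = 2 + (J*J)*J = 2 + J²*J = 2 + J³)
E(O) = 2 (E(O) = 2 + (O - O)³ = 2 + 0³ = 2 + 0 = 2)
-4198/(134*20) + 3250/E(36) = -4198/(134*20) + 3250/2 = -4198/2680 + 3250*(½) = -4198*1/2680 + 1625 = -2099/1340 + 1625 = 2175401/1340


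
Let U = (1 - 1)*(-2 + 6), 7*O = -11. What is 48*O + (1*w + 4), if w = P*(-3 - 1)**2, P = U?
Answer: -500/7 ≈ -71.429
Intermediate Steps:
O = -11/7 (O = (1/7)*(-11) = -11/7 ≈ -1.5714)
U = 0 (U = 0*4 = 0)
P = 0
w = 0 (w = 0*(-3 - 1)**2 = 0*(-4)**2 = 0*16 = 0)
48*O + (1*w + 4) = 48*(-11/7) + (1*0 + 4) = -528/7 + (0 + 4) = -528/7 + 4 = -500/7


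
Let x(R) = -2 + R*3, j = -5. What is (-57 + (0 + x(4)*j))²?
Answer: 11449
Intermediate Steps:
x(R) = -2 + 3*R
(-57 + (0 + x(4)*j))² = (-57 + (0 + (-2 + 3*4)*(-5)))² = (-57 + (0 + (-2 + 12)*(-5)))² = (-57 + (0 + 10*(-5)))² = (-57 + (0 - 50))² = (-57 - 50)² = (-107)² = 11449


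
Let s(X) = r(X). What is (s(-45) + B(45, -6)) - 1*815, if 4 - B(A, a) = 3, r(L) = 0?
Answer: -814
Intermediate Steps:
B(A, a) = 1 (B(A, a) = 4 - 1*3 = 4 - 3 = 1)
s(X) = 0
(s(-45) + B(45, -6)) - 1*815 = (0 + 1) - 1*815 = 1 - 815 = -814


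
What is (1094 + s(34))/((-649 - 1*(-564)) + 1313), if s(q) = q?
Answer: 282/307 ≈ 0.91857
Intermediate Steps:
(1094 + s(34))/((-649 - 1*(-564)) + 1313) = (1094 + 34)/((-649 - 1*(-564)) + 1313) = 1128/((-649 + 564) + 1313) = 1128/(-85 + 1313) = 1128/1228 = 1128*(1/1228) = 282/307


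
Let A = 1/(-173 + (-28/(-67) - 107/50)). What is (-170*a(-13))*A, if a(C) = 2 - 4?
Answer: -1139000/585319 ≈ -1.9459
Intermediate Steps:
a(C) = -2
A = -3350/585319 (A = 1/(-173 + (-28*(-1/67) - 107*1/50)) = 1/(-173 + (28/67 - 107/50)) = 1/(-173 - 5769/3350) = 1/(-585319/3350) = -3350/585319 ≈ -0.0057234)
(-170*a(-13))*A = -170*(-2)*(-3350/585319) = 340*(-3350/585319) = -1139000/585319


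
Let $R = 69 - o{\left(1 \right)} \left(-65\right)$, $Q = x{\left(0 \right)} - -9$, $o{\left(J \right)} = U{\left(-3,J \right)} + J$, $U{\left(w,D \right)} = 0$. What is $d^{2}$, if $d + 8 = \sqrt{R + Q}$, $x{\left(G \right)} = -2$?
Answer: $\left(8 - \sqrt{141}\right)^{2} \approx 15.011$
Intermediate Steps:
$o{\left(J \right)} = J$ ($o{\left(J \right)} = 0 + J = J$)
$Q = 7$ ($Q = -2 - -9 = -2 + 9 = 7$)
$R = 134$ ($R = 69 - 1 \left(-65\right) = 69 - -65 = 69 + 65 = 134$)
$d = -8 + \sqrt{141}$ ($d = -8 + \sqrt{134 + 7} = -8 + \sqrt{141} \approx 3.8743$)
$d^{2} = \left(-8 + \sqrt{141}\right)^{2}$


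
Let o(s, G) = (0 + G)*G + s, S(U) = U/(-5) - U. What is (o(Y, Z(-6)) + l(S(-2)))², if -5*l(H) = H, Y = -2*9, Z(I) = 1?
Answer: 190969/625 ≈ 305.55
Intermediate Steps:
Y = -18
S(U) = -6*U/5 (S(U) = U*(-⅕) - U = -U/5 - U = -6*U/5)
l(H) = -H/5
o(s, G) = s + G² (o(s, G) = G*G + s = G² + s = s + G²)
(o(Y, Z(-6)) + l(S(-2)))² = ((-18 + 1²) - (-6)*(-2)/25)² = ((-18 + 1) - ⅕*12/5)² = (-17 - 12/25)² = (-437/25)² = 190969/625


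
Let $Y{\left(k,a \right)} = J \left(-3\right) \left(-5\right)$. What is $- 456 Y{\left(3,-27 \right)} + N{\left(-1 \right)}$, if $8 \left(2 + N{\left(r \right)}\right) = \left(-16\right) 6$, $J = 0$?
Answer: $-14$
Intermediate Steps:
$Y{\left(k,a \right)} = 0$ ($Y{\left(k,a \right)} = 0 \left(-3\right) \left(-5\right) = 0 \left(-5\right) = 0$)
$N{\left(r \right)} = -14$ ($N{\left(r \right)} = -2 + \frac{\left(-16\right) 6}{8} = -2 + \frac{1}{8} \left(-96\right) = -2 - 12 = -14$)
$- 456 Y{\left(3,-27 \right)} + N{\left(-1 \right)} = \left(-456\right) 0 - 14 = 0 - 14 = -14$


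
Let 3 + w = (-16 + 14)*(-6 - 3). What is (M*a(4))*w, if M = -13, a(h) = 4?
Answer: -780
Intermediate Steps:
w = 15 (w = -3 + (-16 + 14)*(-6 - 3) = -3 - 2*(-9) = -3 + 18 = 15)
(M*a(4))*w = -13*4*15 = -52*15 = -780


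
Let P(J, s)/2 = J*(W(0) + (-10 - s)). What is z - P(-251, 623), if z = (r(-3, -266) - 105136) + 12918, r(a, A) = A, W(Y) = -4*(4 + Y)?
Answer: -418282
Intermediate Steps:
W(Y) = -16 - 4*Y
P(J, s) = 2*J*(-26 - s) (P(J, s) = 2*(J*((-16 - 4*0) + (-10 - s))) = 2*(J*((-16 + 0) + (-10 - s))) = 2*(J*(-16 + (-10 - s))) = 2*(J*(-26 - s)) = 2*J*(-26 - s))
z = -92484 (z = (-266 - 105136) + 12918 = -105402 + 12918 = -92484)
z - P(-251, 623) = -92484 - (-2)*(-251)*(26 + 623) = -92484 - (-2)*(-251)*649 = -92484 - 1*325798 = -92484 - 325798 = -418282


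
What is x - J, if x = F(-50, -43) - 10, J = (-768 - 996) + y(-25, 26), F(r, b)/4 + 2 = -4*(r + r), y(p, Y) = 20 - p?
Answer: 3301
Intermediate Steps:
F(r, b) = -8 - 32*r (F(r, b) = -8 + 4*(-4*(r + r)) = -8 + 4*(-8*r) = -8 - 32*r)
J = -1719 (J = (-768 - 996) + (20 - 1*(-25)) = -1764 + (20 + 25) = -1764 + 45 = -1719)
x = 1582 (x = (-8 - 32*(-50)) - 10 = (-8 + 1600) - 10 = 1592 - 10 = 1582)
x - J = 1582 - 1*(-1719) = 1582 + 1719 = 3301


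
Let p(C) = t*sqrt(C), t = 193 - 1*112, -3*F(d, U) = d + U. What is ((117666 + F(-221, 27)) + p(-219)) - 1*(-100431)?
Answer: 654485/3 + 81*I*sqrt(219) ≈ 2.1816e+5 + 1198.7*I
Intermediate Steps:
F(d, U) = -U/3 - d/3 (F(d, U) = -(d + U)/3 = -(U + d)/3 = -U/3 - d/3)
t = 81 (t = 193 - 112 = 81)
p(C) = 81*sqrt(C)
((117666 + F(-221, 27)) + p(-219)) - 1*(-100431) = ((117666 + (-1/3*27 - 1/3*(-221))) + 81*sqrt(-219)) - 1*(-100431) = ((117666 + (-9 + 221/3)) + 81*(I*sqrt(219))) + 100431 = ((117666 + 194/3) + 81*I*sqrt(219)) + 100431 = (353192/3 + 81*I*sqrt(219)) + 100431 = 654485/3 + 81*I*sqrt(219)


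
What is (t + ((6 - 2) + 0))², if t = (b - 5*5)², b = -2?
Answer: 537289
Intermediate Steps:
t = 729 (t = (-2 - 5*5)² = (-2 - 25)² = (-27)² = 729)
(t + ((6 - 2) + 0))² = (729 + ((6 - 2) + 0))² = (729 + (4 + 0))² = (729 + 4)² = 733² = 537289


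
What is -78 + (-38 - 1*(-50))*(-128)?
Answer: -1614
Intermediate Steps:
-78 + (-38 - 1*(-50))*(-128) = -78 + (-38 + 50)*(-128) = -78 + 12*(-128) = -78 - 1536 = -1614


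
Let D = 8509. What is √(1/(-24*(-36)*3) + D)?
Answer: √44110658/72 ≈ 92.244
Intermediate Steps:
√(1/(-24*(-36)*3) + D) = √(1/(-24*(-36)*3) + 8509) = √(1/(864*3) + 8509) = √(1/2592 + 8509) = √(22055329/2592) = √44110658/72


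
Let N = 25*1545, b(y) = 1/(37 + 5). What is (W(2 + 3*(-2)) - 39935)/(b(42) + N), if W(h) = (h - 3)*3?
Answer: -1678152/1622251 ≈ -1.0345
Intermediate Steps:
b(y) = 1/42
W(h) = -9 + 3*h (W(h) = (-3 + h)*3 = -9 + 3*h)
N = 38625
(W(2 + 3*(-2)) - 39935)/(b(42) + N) = ((-9 + 3*(2 + 3*(-2))) - 39935)/(1/42 + 38625) = ((-9 + 3*(2 - 6)) - 39935)/(1622251/42) = ((-9 + 3*(-4)) - 39935)*(42/1622251) = ((-9 - 12) - 39935)*(42/1622251) = (-21 - 39935)*(42/1622251) = -39956*42/1622251 = -1678152/1622251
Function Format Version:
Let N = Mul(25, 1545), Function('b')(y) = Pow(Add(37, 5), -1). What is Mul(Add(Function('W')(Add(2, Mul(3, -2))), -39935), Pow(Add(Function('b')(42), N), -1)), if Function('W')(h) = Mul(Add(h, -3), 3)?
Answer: Rational(-1678152, 1622251) ≈ -1.0345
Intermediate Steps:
Function('b')(y) = Rational(1, 42) (Function('b')(y) = Pow(42, -1) = Rational(1, 42))
Function('W')(h) = Add(-9, Mul(3, h)) (Function('W')(h) = Mul(Add(-3, h), 3) = Add(-9, Mul(3, h)))
N = 38625
Mul(Add(Function('W')(Add(2, Mul(3, -2))), -39935), Pow(Add(Function('b')(42), N), -1)) = Mul(Add(Add(-9, Mul(3, Add(2, Mul(3, -2)))), -39935), Pow(Add(Rational(1, 42), 38625), -1)) = Mul(Add(Add(-9, Mul(3, Add(2, -6))), -39935), Pow(Rational(1622251, 42), -1)) = Mul(Add(Add(-9, Mul(3, -4)), -39935), Rational(42, 1622251)) = Mul(Add(Add(-9, -12), -39935), Rational(42, 1622251)) = Mul(Add(-21, -39935), Rational(42, 1622251)) = Mul(-39956, Rational(42, 1622251)) = Rational(-1678152, 1622251)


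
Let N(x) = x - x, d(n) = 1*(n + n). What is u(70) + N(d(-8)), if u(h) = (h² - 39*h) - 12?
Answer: 2158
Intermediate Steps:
d(n) = 2*n (d(n) = 1*(2*n) = 2*n)
u(h) = -12 + h² - 39*h
N(x) = 0
u(70) + N(d(-8)) = (-12 + 70² - 39*70) + 0 = (-12 + 4900 - 2730) + 0 = 2158 + 0 = 2158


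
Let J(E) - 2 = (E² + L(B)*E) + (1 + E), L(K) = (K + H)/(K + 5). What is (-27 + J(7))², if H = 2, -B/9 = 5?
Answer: 2499561/1600 ≈ 1562.2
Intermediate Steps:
B = -45 (B = -9*5 = -45)
L(K) = (2 + K)/(5 + K) (L(K) = (K + 2)/(K + 5) = (2 + K)/(5 + K))
J(E) = 3 + E² + 83*E/40 (J(E) = 2 + ((E² + ((2 - 45)/(5 - 45))*E) + (1 + E)) = 2 + ((E² + (-43/(-40))*E) + (1 + E)) = 2 + ((E² + (-1/40*(-43))*E) + (1 + E)) = 2 + ((E² + 43*E/40) + (1 + E)) = 2 + (1 + E² + 83*E/40) = 3 + E² + 83*E/40)
(-27 + J(7))² = (-27 + (3 + 7² + (83/40)*7))² = (-27 + (3 + 49 + 581/40))² = (-27 + 2661/40)² = (1581/40)² = 2499561/1600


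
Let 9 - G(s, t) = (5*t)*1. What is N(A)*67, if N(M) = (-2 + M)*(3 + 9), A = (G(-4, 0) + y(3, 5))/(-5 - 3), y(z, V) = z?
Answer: -2814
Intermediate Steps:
G(s, t) = 9 - 5*t
A = -3/2 (A = ((9 - 5*0) + 3)/(-5 - 3) = ((9 + 0) + 3)/(-8) = (9 + 3)*(-1/8) = 12*(-1/8) = -3/2 ≈ -1.5000)
N(M) = -24 + 12*M (N(M) = (-2 + M)*12 = -24 + 12*M)
N(A)*67 = (-24 + 12*(-3/2))*67 = (-24 - 18)*67 = -42*67 = -2814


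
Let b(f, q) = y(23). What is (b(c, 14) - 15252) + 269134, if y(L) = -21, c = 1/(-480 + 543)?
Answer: 253861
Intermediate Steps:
c = 1/63 ≈ 0.015873
b(f, q) = -21
(b(c, 14) - 15252) + 269134 = (-21 - 15252) + 269134 = -15273 + 269134 = 253861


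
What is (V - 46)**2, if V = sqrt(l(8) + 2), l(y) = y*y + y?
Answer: (46 - sqrt(74))**2 ≈ 1398.6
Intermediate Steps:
l(y) = y + y**2 (l(y) = y**2 + y = y + y**2)
V = sqrt(74) (V = sqrt(8*(1 + 8) + 2) = sqrt(8*9 + 2) = sqrt(72 + 2) = sqrt(74) ≈ 8.6023)
(V - 46)**2 = (sqrt(74) - 46)**2 = (-46 + sqrt(74))**2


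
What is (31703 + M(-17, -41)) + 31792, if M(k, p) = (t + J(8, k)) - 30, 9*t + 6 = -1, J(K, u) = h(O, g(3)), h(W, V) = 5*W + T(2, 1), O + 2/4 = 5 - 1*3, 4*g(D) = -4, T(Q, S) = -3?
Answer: 1142437/18 ≈ 63469.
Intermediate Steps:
g(D) = -1 (g(D) = (¼)*(-4) = -1)
O = 3/2 (O = -½ + (5 - 1*3) = -½ + (5 - 3) = -½ + 2 = 3/2 ≈ 1.5000)
h(W, V) = -3 + 5*W (h(W, V) = 5*W - 3 = -3 + 5*W)
J(K, u) = 9/2 (J(K, u) = -3 + 5*(3/2) = -3 + 15/2 = 9/2)
t = -7/9 (t = -⅔ + (⅑)*(-1) = -⅔ - ⅑ = -7/9 ≈ -0.77778)
M(k, p) = -473/18 (M(k, p) = (-7/9 + 9/2) - 30 = 67/18 - 30 = -473/18)
(31703 + M(-17, -41)) + 31792 = (31703 - 473/18) + 31792 = 570181/18 + 31792 = 1142437/18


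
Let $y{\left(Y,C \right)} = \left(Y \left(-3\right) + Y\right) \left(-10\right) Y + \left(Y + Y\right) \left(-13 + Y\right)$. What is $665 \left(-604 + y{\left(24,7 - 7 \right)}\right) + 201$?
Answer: $7610461$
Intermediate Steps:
$y{\left(Y,C \right)} = 20 Y^{2} + 2 Y \left(-13 + Y\right)$ ($y{\left(Y,C \right)} = \left(- 3 Y + Y\right) \left(-10\right) Y + 2 Y \left(-13 + Y\right) = - 2 Y \left(-10\right) Y + 2 Y \left(-13 + Y\right) = 20 Y Y + 2 Y \left(-13 + Y\right) = 20 Y^{2} + 2 Y \left(-13 + Y\right)$)
$665 \left(-604 + y{\left(24,7 - 7 \right)}\right) + 201 = 665 \left(-604 + 2 \cdot 24 \left(-13 + 11 \cdot 24\right)\right) + 201 = 665 \left(-604 + 2 \cdot 24 \left(-13 + 264\right)\right) + 201 = 665 \left(-604 + 2 \cdot 24 \cdot 251\right) + 201 = 665 \left(-604 + 12048\right) + 201 = 665 \cdot 11444 + 201 = 7610260 + 201 = 7610461$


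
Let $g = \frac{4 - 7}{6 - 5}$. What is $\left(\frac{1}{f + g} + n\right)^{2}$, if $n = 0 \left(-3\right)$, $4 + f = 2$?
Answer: $\frac{1}{25} \approx 0.04$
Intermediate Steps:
$f = -2$ ($f = -4 + 2 = -2$)
$g = -3$ ($g = - \frac{3}{1} = \left(-3\right) 1 = -3$)
$n = 0$
$\left(\frac{1}{f + g} + n\right)^{2} = \left(\frac{1}{-2 - 3} + 0\right)^{2} = \left(\frac{1}{-5} + 0\right)^{2} = \left(- \frac{1}{5} + 0\right)^{2} = \left(- \frac{1}{5}\right)^{2} = \frac{1}{25}$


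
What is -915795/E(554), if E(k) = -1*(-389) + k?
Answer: -915795/943 ≈ -971.15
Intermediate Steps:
E(k) = 389 + k
-915795/E(554) = -915795/(389 + 554) = -915795/943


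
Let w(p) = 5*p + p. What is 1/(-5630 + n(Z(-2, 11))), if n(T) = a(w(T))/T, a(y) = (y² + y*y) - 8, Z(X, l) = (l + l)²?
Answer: 121/3535376 ≈ 3.4226e-5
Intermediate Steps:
Z(X, l) = 4*l² (Z(X, l) = (2*l)² = 4*l²)
w(p) = 6*p
a(y) = -8 + 2*y² (a(y) = (y² + y²) - 8 = 2*y² - 8 = -8 + 2*y²)
n(T) = (-8 + 72*T²)/T (n(T) = (-8 + 2*(6*T)²)/T = (-8 + 2*(36*T²))/T = (-8 + 72*T²)/T)
1/(-5630 + n(Z(-2, 11))) = 1/(-5630 + (-8/(4*11²) + 72*(4*11²))) = 1/(-5630 + (-8/(4*121) + 72*(4*121))) = 1/(-5630 + (-8/484 + 72*484)) = 1/(-5630 + (-8*1/484 + 34848)) = 1/(-5630 + (-2/121 + 34848)) = 1/(-5630 + 4216606/121) = 1/(3535376/121) = 121/3535376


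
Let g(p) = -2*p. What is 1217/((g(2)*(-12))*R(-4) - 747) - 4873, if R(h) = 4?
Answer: -2705732/555 ≈ -4875.2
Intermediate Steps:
1217/((g(2)*(-12))*R(-4) - 747) - 4873 = 1217/((-2*2*(-12))*4 - 747) - 4873 = 1217/(-4*(-12)*4 - 747) - 4873 = 1217/(48*4 - 747) - 4873 = 1217/(192 - 747) - 4873 = 1217/(-555) - 4873 = 1217*(-1/555) - 4873 = -1217/555 - 4873 = -2705732/555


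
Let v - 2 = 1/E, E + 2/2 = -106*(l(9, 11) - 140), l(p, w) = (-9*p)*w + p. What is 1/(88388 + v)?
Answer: 108331/9575377091 ≈ 1.1314e-5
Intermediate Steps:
l(p, w) = p - 9*p*w (l(p, w) = -9*p*w + p = p - 9*p*w)
E = 108331 (E = -1 - 106*(9*(1 - 9*11) - 140) = -1 - 106*(9*(1 - 99) - 140) = -1 - 106*(9*(-98) - 140) = -1 - 106*(-882 - 140) = -1 - 106*(-1022) = -1 + 108332 = 108331)
v = 216663/108331 (v = 2 + 1/108331 = 216663/108331 ≈ 2.0000)
1/(88388 + v) = 1/(88388 + 216663/108331) = 1/(9575377091/108331) = 108331/9575377091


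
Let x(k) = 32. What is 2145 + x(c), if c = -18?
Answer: 2177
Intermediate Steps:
2145 + x(c) = 2145 + 32 = 2177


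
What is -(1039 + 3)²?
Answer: -1085764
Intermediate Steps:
-(1039 + 3)² = -1*1042² = -1*1085764 = -1085764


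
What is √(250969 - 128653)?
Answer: 2*√30579 ≈ 349.74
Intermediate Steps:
√(250969 - 128653) = √122316 = 2*√30579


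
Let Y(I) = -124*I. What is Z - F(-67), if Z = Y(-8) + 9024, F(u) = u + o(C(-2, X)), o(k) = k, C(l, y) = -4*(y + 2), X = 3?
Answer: 10103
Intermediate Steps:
C(l, y) = -8 - 4*y (C(l, y) = -4*(2 + y) = -8 - 4*y)
F(u) = -20 + u (F(u) = u + (-8 - 4*3) = u + (-8 - 12) = u - 20 = -20 + u)
Z = 10016 (Z = -124*(-8) + 9024 = 992 + 9024 = 10016)
Z - F(-67) = 10016 - (-20 - 67) = 10016 - 1*(-87) = 10016 + 87 = 10103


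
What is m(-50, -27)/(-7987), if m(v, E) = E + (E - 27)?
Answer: 81/7987 ≈ 0.010141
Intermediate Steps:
m(v, E) = -27 + 2*E (m(v, E) = E + (-27 + E) = -27 + 2*E)
m(-50, -27)/(-7987) = (-27 + 2*(-27))/(-7987) = (-27 - 54)*(-1/7987) = -81*(-1/7987) = 81/7987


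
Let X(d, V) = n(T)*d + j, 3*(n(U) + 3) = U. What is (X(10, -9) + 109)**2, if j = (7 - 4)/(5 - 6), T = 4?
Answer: 71824/9 ≈ 7980.4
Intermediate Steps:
n(U) = -3 + U/3
j = -3 (j = 3/(-1) = 3*(-1) = -3)
X(d, V) = -3 - 5*d/3 (X(d, V) = (-3 + (1/3)*4)*d - 3 = (-3 + 4/3)*d - 3 = -5*d/3 - 3 = -3 - 5*d/3)
(X(10, -9) + 109)**2 = ((-3 - 5/3*10) + 109)**2 = ((-3 - 50/3) + 109)**2 = (-59/3 + 109)**2 = (268/3)**2 = 71824/9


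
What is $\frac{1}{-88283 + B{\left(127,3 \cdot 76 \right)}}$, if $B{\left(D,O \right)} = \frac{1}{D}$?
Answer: $- \frac{127}{11211940} \approx -1.1327 \cdot 10^{-5}$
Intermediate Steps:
$\frac{1}{-88283 + B{\left(127,3 \cdot 76 \right)}} = \frac{1}{-88283 + \frac{1}{127}} = \frac{1}{- \frac{11211940}{127}} = - \frac{127}{11211940}$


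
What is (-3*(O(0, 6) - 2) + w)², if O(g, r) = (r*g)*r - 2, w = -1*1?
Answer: 121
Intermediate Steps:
w = -1
O(g, r) = -2 + g*r² (O(g, r) = (g*r)*r - 2 = g*r² - 2 = -2 + g*r²)
(-3*(O(0, 6) - 2) + w)² = (-3*((-2 + 0*6²) - 2) - 1)² = (-3*((-2 + 0*36) - 2) - 1)² = (-3*((-2 + 0) - 2) - 1)² = (-3*(-2 - 2) - 1)² = (-3*(-4) - 1)² = (12 - 1)² = 11² = 121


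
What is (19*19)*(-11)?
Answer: -3971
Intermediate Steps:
(19*19)*(-11) = 361*(-11) = -3971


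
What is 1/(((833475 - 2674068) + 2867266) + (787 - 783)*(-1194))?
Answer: 1/1021897 ≈ 9.7857e-7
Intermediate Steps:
1/(((833475 - 2674068) + 2867266) + (787 - 783)*(-1194)) = 1/((-1840593 + 2867266) + 4*(-1194)) = 1/(1026673 - 4776) = 1/1021897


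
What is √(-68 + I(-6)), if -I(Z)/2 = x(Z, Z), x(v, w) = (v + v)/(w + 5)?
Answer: 2*I*√23 ≈ 9.5917*I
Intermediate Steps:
x(v, w) = 2*v/(5 + w) (x(v, w) = (2*v)/(5 + w) = 2*v/(5 + w))
I(Z) = -4*Z/(5 + Z)
√(-68 + I(-6)) = √(-68 - 4*(-6)/(5 - 6)) = √(-68 - 4*(-6)/(-1)) = √(-68 - 4*(-6)*(-1)) = √(-68 - 24) = √(-92) = 2*I*√23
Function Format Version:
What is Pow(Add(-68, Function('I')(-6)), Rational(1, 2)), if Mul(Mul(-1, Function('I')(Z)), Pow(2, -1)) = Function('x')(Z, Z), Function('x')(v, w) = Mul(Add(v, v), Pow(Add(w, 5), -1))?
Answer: Mul(2, I, Pow(23, Rational(1, 2))) ≈ Mul(9.5917, I)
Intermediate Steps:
Function('x')(v, w) = Mul(2, v, Pow(Add(5, w), -1)) (Function('x')(v, w) = Mul(Mul(2, v), Pow(Add(5, w), -1)) = Mul(2, v, Pow(Add(5, w), -1)))
Function('I')(Z) = Mul(-4, Z, Pow(Add(5, Z), -1)) (Function('I')(Z) = Mul(-2, Mul(2, Z, Pow(Add(5, Z), -1))) = Mul(-4, Z, Pow(Add(5, Z), -1)))
Pow(Add(-68, Function('I')(-6)), Rational(1, 2)) = Pow(Add(-68, Mul(-4, -6, Pow(Add(5, -6), -1))), Rational(1, 2)) = Pow(Add(-68, Mul(-4, -6, Pow(-1, -1))), Rational(1, 2)) = Pow(Add(-68, Mul(-4, -6, -1)), Rational(1, 2)) = Pow(Add(-68, -24), Rational(1, 2)) = Pow(-92, Rational(1, 2)) = Mul(2, I, Pow(23, Rational(1, 2)))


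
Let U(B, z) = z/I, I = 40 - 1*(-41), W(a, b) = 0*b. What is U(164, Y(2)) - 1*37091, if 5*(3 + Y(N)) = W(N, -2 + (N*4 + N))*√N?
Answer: -1001458/27 ≈ -37091.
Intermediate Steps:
W(a, b) = 0
Y(N) = -3 (Y(N) = -3 + (0*√N)/5 = -3 + (⅕)*0 = -3 + 0 = -3)
I = 81 (I = 40 + 41 = 81)
U(B, z) = z/81
U(164, Y(2)) - 1*37091 = (1/81)*(-3) - 1*37091 = -1/27 - 37091 = -1001458/27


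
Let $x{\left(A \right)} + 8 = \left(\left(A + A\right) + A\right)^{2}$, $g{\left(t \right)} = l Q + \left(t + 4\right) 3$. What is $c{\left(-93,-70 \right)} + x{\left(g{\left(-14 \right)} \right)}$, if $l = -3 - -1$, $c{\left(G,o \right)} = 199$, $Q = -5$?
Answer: $3791$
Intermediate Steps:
$l = -2$ ($l = -3 + 1 = -2$)
$g{\left(t \right)} = 22 + 3 t$ ($g{\left(t \right)} = \left(-2\right) \left(-5\right) + \left(t + 4\right) 3 = 10 + \left(4 + t\right) 3 = 10 + \left(12 + 3 t\right) = 22 + 3 t$)
$x{\left(A \right)} = -8 + 9 A^{2}$ ($x{\left(A \right)} = -8 + \left(\left(A + A\right) + A\right)^{2} = -8 + \left(2 A + A\right)^{2} = -8 + \left(3 A\right)^{2} = -8 + 9 A^{2}$)
$c{\left(-93,-70 \right)} + x{\left(g{\left(-14 \right)} \right)} = 199 - \left(8 - 9 \left(22 + 3 \left(-14\right)\right)^{2}\right) = 199 - \left(8 - 9 \left(22 - 42\right)^{2}\right) = 199 - \left(8 - 9 \left(-20\right)^{2}\right) = 199 + \left(-8 + 9 \cdot 400\right) = 199 + \left(-8 + 3600\right) = 199 + 3592 = 3791$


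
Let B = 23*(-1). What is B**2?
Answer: 529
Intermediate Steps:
B = -23
B**2 = (-23)**2 = 529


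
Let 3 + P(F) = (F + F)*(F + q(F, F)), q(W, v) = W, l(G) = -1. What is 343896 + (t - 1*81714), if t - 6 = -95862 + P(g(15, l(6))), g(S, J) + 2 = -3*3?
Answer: 166807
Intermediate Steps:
g(S, J) = -11 (g(S, J) = -2 - 3*3 = -2 - 9 = -11)
P(F) = -3 + 4*F² (P(F) = -3 + (F + F)*(F + F) = -3 + (2*F)*(2*F) = -3 + 4*F²)
t = -95375 (t = 6 + (-95862 + (-3 + 4*(-11)²)) = 6 + (-95862 + (-3 + 4*121)) = 6 + (-95862 + (-3 + 484)) = 6 + (-95862 + 481) = 6 - 95381 = -95375)
343896 + (t - 1*81714) = 343896 + (-95375 - 1*81714) = 343896 + (-95375 - 81714) = 343896 - 177089 = 166807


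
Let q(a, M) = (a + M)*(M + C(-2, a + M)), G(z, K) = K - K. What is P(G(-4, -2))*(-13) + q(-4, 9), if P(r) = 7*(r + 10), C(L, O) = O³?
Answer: -240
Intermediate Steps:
G(z, K) = 0
P(r) = 70 + 7*r (P(r) = 7*(10 + r) = 70 + 7*r)
q(a, M) = (M + a)*(M + (M + a)³) (q(a, M) = (a + M)*(M + (a + M)³) = (M + a)*(M + (M + a)³))
P(G(-4, -2))*(-13) + q(-4, 9) = (70 + 7*0)*(-13) + (9² + 9*(-4) + 9*(9 - 4)³ - 4*(9 - 4)³) = (70 + 0)*(-13) + (81 - 36 + 9*5³ - 4*5³) = 70*(-13) + (81 - 36 + 9*125 - 4*125) = -910 + (81 - 36 + 1125 - 500) = -910 + 670 = -240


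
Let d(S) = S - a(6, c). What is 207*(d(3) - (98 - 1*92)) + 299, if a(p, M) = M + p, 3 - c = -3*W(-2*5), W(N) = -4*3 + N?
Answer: 11477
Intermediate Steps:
W(N) = -12 + N
c = -63 (c = 3 - (-3)*(-12 - 2*5) = 3 - (-3)*(-12 - 10) = 3 - (-3)*(-22) = 3 - 1*66 = 3 - 66 = -63)
d(S) = 57 + S (d(S) = S - (-63 + 6) = S - 1*(-57) = S + 57 = 57 + S)
207*(d(3) - (98 - 1*92)) + 299 = 207*((57 + 3) - (98 - 1*92)) + 299 = 207*(60 - (98 - 92)) + 299 = 207*(60 - 1*6) + 299 = 207*(60 - 6) + 299 = 207*54 + 299 = 11178 + 299 = 11477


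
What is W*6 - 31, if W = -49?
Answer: -325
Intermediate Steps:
W*6 - 31 = -49*6 - 31 = -294 - 31 = -325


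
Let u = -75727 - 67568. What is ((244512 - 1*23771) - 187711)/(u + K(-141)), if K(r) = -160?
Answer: -6606/28691 ≈ -0.23025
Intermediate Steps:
u = -143295
((244512 - 1*23771) - 187711)/(u + K(-141)) = ((244512 - 1*23771) - 187711)/(-143295 - 160) = ((244512 - 23771) - 187711)/(-143455) = (220741 - 187711)*(-1/143455) = 33030*(-1/143455) = -6606/28691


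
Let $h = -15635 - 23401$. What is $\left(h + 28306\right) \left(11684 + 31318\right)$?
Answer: $-461411460$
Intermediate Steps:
$h = -39036$ ($h = -15635 - 23401 = -39036$)
$\left(h + 28306\right) \left(11684 + 31318\right) = \left(-39036 + 28306\right) \left(11684 + 31318\right) = \left(-10730\right) 43002 = -461411460$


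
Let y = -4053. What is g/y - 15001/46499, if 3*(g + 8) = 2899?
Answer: -316081784/565381341 ≈ -0.55906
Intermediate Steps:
g = 2875/3 (g = -8 + (⅓)*2899 = -8 + 2899/3 = 2875/3 ≈ 958.33)
g/y - 15001/46499 = (2875/3)/(-4053) - 15001/46499 = (2875/3)*(-1/4053) - 15001*1/46499 = -2875/12159 - 15001/46499 = -316081784/565381341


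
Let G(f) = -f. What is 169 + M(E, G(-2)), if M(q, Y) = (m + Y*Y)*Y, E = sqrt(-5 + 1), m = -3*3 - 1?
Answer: 157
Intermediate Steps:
m = -10 (m = -9 - 1 = -10)
E = 2*I (E = sqrt(-4) = 2*I ≈ 2.0*I)
M(q, Y) = Y*(-10 + Y**2) (M(q, Y) = (-10 + Y*Y)*Y = (-10 + Y**2)*Y = Y*(-10 + Y**2))
169 + M(E, G(-2)) = 169 + (-1*(-2))*(-10 + (-1*(-2))**2) = 169 + 2*(-10 + 2**2) = 169 + 2*(-10 + 4) = 169 + 2*(-6) = 169 - 12 = 157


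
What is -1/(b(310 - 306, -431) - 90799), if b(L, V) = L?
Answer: 1/90795 ≈ 1.1014e-5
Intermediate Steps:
-1/(b(310 - 306, -431) - 90799) = -1/((310 - 306) - 90799) = -1/(4 - 90799) = -1/(-90795) = -1*(-1/90795) = 1/90795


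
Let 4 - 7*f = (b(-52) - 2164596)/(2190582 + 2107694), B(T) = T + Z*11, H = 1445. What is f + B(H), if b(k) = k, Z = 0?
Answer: 10874104873/7521983 ≈ 1445.6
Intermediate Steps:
B(T) = T (B(T) = T + 0*11 = T + 0 = T)
f = 4839438/7521983 (f = 4/7 - (-52 - 2164596)/(7*(2190582 + 2107694)) = 4/7 - (-2164648)/(7*4298276) = 4/7 - ⅐*(-541162/1074569) = 4/7 + 541162/7521983 = 4839438/7521983 ≈ 0.64337)
f + B(H) = 4839438/7521983 + 1445 = 10874104873/7521983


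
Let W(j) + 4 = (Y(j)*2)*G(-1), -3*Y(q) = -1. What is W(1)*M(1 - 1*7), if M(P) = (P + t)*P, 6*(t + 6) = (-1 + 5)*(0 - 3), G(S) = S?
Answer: -392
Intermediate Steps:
t = -8 (t = -6 + ((-1 + 5)*(0 - 3))/6 = -6 + (4*(-3))/6 = -6 + (⅙)*(-12) = -6 - 2 = -8)
Y(q) = ⅓ (Y(q) = -⅓*(-1) = ⅓)
M(P) = P*(-8 + P) (M(P) = (P - 8)*P = (-8 + P)*P = P*(-8 + P))
W(j) = -14/3 (W(j) = -4 + ((⅓)*2)*(-1) = -4 + (⅔)*(-1) = -4 - ⅔ = -14/3)
W(1)*M(1 - 1*7) = -14*(1 - 1*7)*(-8 + (1 - 1*7))/3 = -14*(1 - 7)*(-8 + (1 - 7))/3 = -(-28)*(-8 - 6) = -(-28)*(-14) = -14/3*84 = -392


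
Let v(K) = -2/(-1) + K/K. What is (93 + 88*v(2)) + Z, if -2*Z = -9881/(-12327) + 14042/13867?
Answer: 354927055/996726 ≈ 356.09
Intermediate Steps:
v(K) = 3 (v(K) = -2*(-1) + 1 = 2 + 1 = 3)
Z = -904127/996726 (Z = -(-9881/(-12327) + 14042/13867)/2 = -(-9881*(-1/12327) + 14042*(1/13867))/2 = -(9881/12327 + 2006/1981)/2 = -½*904127/498363 = -904127/996726 ≈ -0.90710)
(93 + 88*v(2)) + Z = (93 + 88*3) - 904127/996726 = (93 + 264) - 904127/996726 = 357 - 904127/996726 = 354927055/996726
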